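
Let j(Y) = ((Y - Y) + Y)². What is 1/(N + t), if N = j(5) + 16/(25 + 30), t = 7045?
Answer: 55/388866 ≈ 0.00014144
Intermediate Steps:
j(Y) = Y² (j(Y) = (0 + Y)² = Y²)
N = 1391/55 (N = 5² + 16/(25 + 30) = 25 + 16/55 = 1391/55 ≈ 25.291)
1/(N + t) = 1/(1391/55 + 7045) = 1/(388866/55) = 55/388866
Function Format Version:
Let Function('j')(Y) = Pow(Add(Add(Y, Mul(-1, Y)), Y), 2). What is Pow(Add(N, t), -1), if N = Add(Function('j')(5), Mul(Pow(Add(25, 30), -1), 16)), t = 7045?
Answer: Rational(55, 388866) ≈ 0.00014144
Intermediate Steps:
Function('j')(Y) = Pow(Y, 2) (Function('j')(Y) = Pow(Add(0, Y), 2) = Pow(Y, 2))
N = Rational(1391, 55) (N = Add(Pow(5, 2), Mul(Pow(Add(25, 30), -1), 16)) = Add(25, Mul(Pow(55, -1), 16)) = Add(25, Mul(Rational(1, 55), 16)) = Add(25, Rational(16, 55)) = Rational(1391, 55) ≈ 25.291)
Pow(Add(N, t), -1) = Pow(Add(Rational(1391, 55), 7045), -1) = Pow(Rational(388866, 55), -1) = Rational(55, 388866)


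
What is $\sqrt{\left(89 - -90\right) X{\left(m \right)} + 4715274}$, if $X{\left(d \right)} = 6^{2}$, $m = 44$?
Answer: $\sqrt{4721718} \approx 2173.0$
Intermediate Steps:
$X{\left(d \right)} = 36$
$\sqrt{\left(89 - -90\right) X{\left(m \right)} + 4715274} = \sqrt{\left(89 - -90\right) 36 + 4715274} = \sqrt{\left(89 + 90\right) 36 + 4715274} = \sqrt{179 \cdot 36 + 4715274} = \sqrt{6444 + 4715274} = \sqrt{4721718}$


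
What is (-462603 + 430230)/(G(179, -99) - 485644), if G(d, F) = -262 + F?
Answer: 32373/486005 ≈ 0.066610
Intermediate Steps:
(-462603 + 430230)/(G(179, -99) - 485644) = (-462603 + 430230)/((-262 - 99) - 485644) = -32373/(-361 - 485644) = -32373/(-486005) = -32373*(-1/486005) = 32373/486005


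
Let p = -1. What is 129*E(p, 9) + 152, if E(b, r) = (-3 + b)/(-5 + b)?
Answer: 238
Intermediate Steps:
E(b, r) = (-3 + b)/(-5 + b)
129*E(p, 9) + 152 = 129*((-3 - 1)/(-5 - 1)) + 152 = 129*(-4/(-6)) + 152 = 129*(-1/6*(-4)) + 152 = 129*(2/3) + 152 = 86 + 152 = 238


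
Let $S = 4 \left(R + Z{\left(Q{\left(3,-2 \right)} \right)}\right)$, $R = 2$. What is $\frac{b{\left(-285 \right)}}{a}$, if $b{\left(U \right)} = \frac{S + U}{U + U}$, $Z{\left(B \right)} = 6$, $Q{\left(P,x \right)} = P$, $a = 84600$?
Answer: $\frac{253}{48222000} \approx 5.2466 \cdot 10^{-6}$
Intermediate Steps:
$S = 32$ ($S = 4 \left(2 + 6\right) = 4 \cdot 8 = 32$)
$b{\left(U \right)} = \frac{32 + U}{2 U}$ ($b{\left(U \right)} = \frac{32 + U}{U + U} = \frac{32 + U}{2 U}$)
$\frac{b{\left(-285 \right)}}{a} = \frac{\frac{1}{2} \frac{1}{-285} \left(32 - 285\right)}{84600} = \frac{1}{2} \left(- \frac{1}{285}\right) \left(-253\right) \frac{1}{84600} = \frac{253}{570} \cdot \frac{1}{84600} = \frac{253}{48222000}$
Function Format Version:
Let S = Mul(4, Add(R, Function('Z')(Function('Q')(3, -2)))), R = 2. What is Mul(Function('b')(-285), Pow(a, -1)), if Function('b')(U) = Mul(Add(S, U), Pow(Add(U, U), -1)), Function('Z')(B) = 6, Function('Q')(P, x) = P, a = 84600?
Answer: Rational(253, 48222000) ≈ 5.2466e-6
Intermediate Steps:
S = 32 (S = Mul(4, Add(2, 6)) = Mul(4, 8) = 32)
Function('b')(U) = Mul(Rational(1, 2), Pow(U, -1), Add(32, U)) (Function('b')(U) = Mul(Add(32, U), Pow(Add(U, U), -1)) = Mul(Add(32, U), Pow(Mul(2, U), -1)) = Mul(Add(32, U), Mul(Rational(1, 2), Pow(U, -1))) = Mul(Rational(1, 2), Pow(U, -1), Add(32, U)))
Mul(Function('b')(-285), Pow(a, -1)) = Mul(Mul(Rational(1, 2), Pow(-285, -1), Add(32, -285)), Pow(84600, -1)) = Mul(Mul(Rational(1, 2), Rational(-1, 285), -253), Rational(1, 84600)) = Mul(Rational(253, 570), Rational(1, 84600)) = Rational(253, 48222000)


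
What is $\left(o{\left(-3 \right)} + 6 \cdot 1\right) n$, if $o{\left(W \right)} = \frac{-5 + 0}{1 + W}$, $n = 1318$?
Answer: $11203$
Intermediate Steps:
$o{\left(W \right)} = - \frac{5}{1 + W}$
$\left(o{\left(-3 \right)} + 6 \cdot 1\right) n = \left(- \frac{5}{1 - 3} + 6 \cdot 1\right) 1318 = \left(- \frac{5}{-2} + 6\right) 1318 = \left(\left(-5\right) \left(- \frac{1}{2}\right) + 6\right) 1318 = \left(\frac{5}{2} + 6\right) 1318 = \frac{17}{2} \cdot 1318 = 11203$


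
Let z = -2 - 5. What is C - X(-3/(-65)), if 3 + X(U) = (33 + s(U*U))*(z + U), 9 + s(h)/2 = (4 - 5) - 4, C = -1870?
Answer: -23819/13 ≈ -1832.2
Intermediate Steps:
z = -7
s(h) = -28 (s(h) = -18 + 2*((4 - 5) - 4) = -18 + 2*(-1 - 4) = -18 + 2*(-5) = -18 - 10 = -28)
X(U) = -38 + 5*U (X(U) = -3 + (33 - 28)*(-7 + U) = -3 + 5*(-7 + U) = -3 + (-35 + 5*U) = -38 + 5*U)
C - X(-3/(-65)) = -1870 - (-38 + 5*(-3/(-65))) = -1870 - (-38 + 5*(-3*(-1/65))) = -1870 - (-38 + 5*(3/65)) = -1870 - (-38 + 3/13) = -1870 - 1*(-491/13) = -1870 + 491/13 = -23819/13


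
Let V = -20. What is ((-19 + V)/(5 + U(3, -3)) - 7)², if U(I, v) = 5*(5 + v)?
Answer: 2304/25 ≈ 92.160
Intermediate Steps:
U(I, v) = 25 + 5*v
((-19 + V)/(5 + U(3, -3)) - 7)² = ((-19 - 20)/(5 + (25 + 5*(-3))) - 7)² = (-39/(5 + (25 - 15)) - 7)² = (-39/(5 + 10) - 7)² = (-39/15 - 7)² = (-39*1/15 - 7)² = (-13/5 - 7)² = (-48/5)² = 2304/25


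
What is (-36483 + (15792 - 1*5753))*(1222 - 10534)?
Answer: 246246528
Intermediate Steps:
(-36483 + (15792 - 1*5753))*(1222 - 10534) = (-36483 + (15792 - 5753))*(-9312) = (-36483 + 10039)*(-9312) = -26444*(-9312) = 246246528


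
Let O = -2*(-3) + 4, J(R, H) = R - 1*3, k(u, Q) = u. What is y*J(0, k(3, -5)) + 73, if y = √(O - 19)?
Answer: 73 - 9*I ≈ 73.0 - 9.0*I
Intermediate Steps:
J(R, H) = -3 + R (J(R, H) = R - 3 = -3 + R)
O = 10 (O = 6 + 4 = 10)
y = 3*I (y = √(10 - 19) = √(-9) = 3*I ≈ 3.0*I)
y*J(0, k(3, -5)) + 73 = (3*I)*(-3 + 0) + 73 = (3*I)*(-3) + 73 = -9*I + 73 = 73 - 9*I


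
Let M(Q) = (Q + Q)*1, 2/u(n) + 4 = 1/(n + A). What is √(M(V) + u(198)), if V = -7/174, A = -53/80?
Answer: I*√4373639947806/2743458 ≈ 0.76229*I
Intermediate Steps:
A = -53/80 (A = -53*1/80 = -53/80 ≈ -0.66250)
u(n) = 2/(-4 + 1/(-53/80 + n)) (u(n) = 2/(-4 + 1/(n - 53/80)) = 2/(-4 + 1/(-53/80 + n)))
V = -7/174 (V = -7*1/174 = -7/174 ≈ -0.040230)
M(Q) = 2*Q (M(Q) = (2*Q)*1 = 2*Q)
√(M(V) + u(198)) = √(2*(-7/174) + (53 - 80*198)/(2*(-73 + 80*198))) = √(-7/87 + (53 - 15840)/(2*(-73 + 15840))) = √(-7/87 + (½)*(-15787)/15767) = √(-7/87 + (½)*(1/15767)*(-15787)) = √(-7/87 - 15787/31534) = √(-1594207/2743458) = I*√4373639947806/2743458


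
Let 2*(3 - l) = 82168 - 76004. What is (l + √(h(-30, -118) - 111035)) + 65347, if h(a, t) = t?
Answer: 62268 + I*√111153 ≈ 62268.0 + 333.4*I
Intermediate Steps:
l = -3079 (l = 3 - (82168 - 76004)/2 = 3 - ½*6164 = 3 - 3082 = -3079)
(l + √(h(-30, -118) - 111035)) + 65347 = (-3079 + √(-118 - 111035)) + 65347 = (-3079 + √(-111153)) + 65347 = (-3079 + I*√111153) + 65347 = 62268 + I*√111153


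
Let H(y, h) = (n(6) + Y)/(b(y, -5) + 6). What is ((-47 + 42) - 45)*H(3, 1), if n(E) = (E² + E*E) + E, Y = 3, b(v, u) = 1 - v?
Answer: -2025/2 ≈ -1012.5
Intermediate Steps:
n(E) = E + 2*E² (n(E) = (E² + E²) + E = 2*E² + E = E + 2*E²)
H(y, h) = 81/(7 - y) (H(y, h) = (6*(1 + 2*6) + 3)/((1 - y) + 6) = (6*(1 + 12) + 3)/(7 - y) = (6*13 + 3)/(7 - y) = (78 + 3)/(7 - y) = 81/(7 - y))
((-47 + 42) - 45)*H(3, 1) = ((-47 + 42) - 45)*(-81/(-7 + 3)) = (-5 - 45)*(-81/(-4)) = -(-4050)*(-1)/4 = -50*81/4 = -2025/2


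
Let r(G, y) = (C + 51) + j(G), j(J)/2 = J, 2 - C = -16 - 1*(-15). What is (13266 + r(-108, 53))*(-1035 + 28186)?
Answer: 355786704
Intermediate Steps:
C = 3 (C = 2 - (-16 - 1*(-15)) = 2 - (-16 + 15) = 2 - 1*(-1) = 2 + 1 = 3)
j(J) = 2*J
r(G, y) = 54 + 2*G (r(G, y) = (3 + 51) + 2*G = 54 + 2*G)
(13266 + r(-108, 53))*(-1035 + 28186) = (13266 + (54 + 2*(-108)))*(-1035 + 28186) = (13266 + (54 - 216))*27151 = (13266 - 162)*27151 = 13104*27151 = 355786704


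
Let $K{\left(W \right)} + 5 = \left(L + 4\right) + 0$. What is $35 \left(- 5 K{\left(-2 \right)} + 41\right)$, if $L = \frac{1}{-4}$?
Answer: $\frac{6615}{4} \approx 1653.8$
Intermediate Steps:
$L = - \frac{1}{4} \approx -0.25$
$K{\left(W \right)} = - \frac{5}{4}$ ($K{\left(W \right)} = -5 + \left(\left(- \frac{1}{4} + 4\right) + 0\right) = -5 + \left(\frac{15}{4} + 0\right) = -5 + \frac{15}{4} = - \frac{5}{4}$)
$35 \left(- 5 K{\left(-2 \right)} + 41\right) = 35 \left(\left(-5\right) \left(- \frac{5}{4}\right) + 41\right) = 35 \left(\frac{25}{4} + 41\right) = 35 \cdot \frac{189}{4} = \frac{6615}{4}$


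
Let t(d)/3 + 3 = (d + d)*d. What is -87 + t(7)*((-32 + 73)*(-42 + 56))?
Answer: 163503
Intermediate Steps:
t(d) = -9 + 6*d**2 (t(d) = -9 + 3*((d + d)*d) = -9 + 3*((2*d)*d) = -9 + 3*(2*d**2) = -9 + 6*d**2)
-87 + t(7)*((-32 + 73)*(-42 + 56)) = -87 + (-9 + 6*7**2)*((-32 + 73)*(-42 + 56)) = -87 + (-9 + 6*49)*(41*14) = -87 + (-9 + 294)*574 = -87 + 285*574 = -87 + 163590 = 163503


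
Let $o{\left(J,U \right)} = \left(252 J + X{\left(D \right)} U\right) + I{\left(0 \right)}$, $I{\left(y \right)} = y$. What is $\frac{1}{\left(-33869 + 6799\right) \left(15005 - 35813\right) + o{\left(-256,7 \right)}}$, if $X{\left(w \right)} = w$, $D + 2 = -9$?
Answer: $\frac{1}{563207971} \approx 1.7755 \cdot 10^{-9}$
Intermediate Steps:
$D = -11$ ($D = -2 - 9 = -11$)
$o{\left(J,U \right)} = - 11 U + 252 J$ ($o{\left(J,U \right)} = \left(252 J - 11 U\right) + 0 = \left(- 11 U + 252 J\right) + 0 = - 11 U + 252 J$)
$\frac{1}{\left(-33869 + 6799\right) \left(15005 - 35813\right) + o{\left(-256,7 \right)}} = \frac{1}{\left(-33869 + 6799\right) \left(15005 - 35813\right) + \left(\left(-11\right) 7 + 252 \left(-256\right)\right)} = \frac{1}{\left(-27070\right) \left(-20808\right) - 64589} = \frac{1}{563272560 - 64589} = \frac{1}{563207971}$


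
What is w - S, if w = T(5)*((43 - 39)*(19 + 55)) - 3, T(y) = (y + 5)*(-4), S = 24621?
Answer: -36464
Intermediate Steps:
T(y) = -20 - 4*y (T(y) = (5 + y)*(-4) = -20 - 4*y)
w = -11843 (w = (-20 - 4*5)*((43 - 39)*(19 + 55)) - 3 = (-20 - 20)*(4*74) - 3 = -40*296 - 3 = -11840 - 3 = -11843)
w - S = -11843 - 1*24621 = -11843 - 24621 = -36464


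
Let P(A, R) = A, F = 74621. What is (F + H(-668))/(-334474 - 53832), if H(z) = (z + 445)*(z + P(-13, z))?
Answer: -113242/194153 ≈ -0.58326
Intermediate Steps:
H(z) = (-13 + z)*(445 + z) (H(z) = (z + 445)*(z - 13) = (445 + z)*(-13 + z) = (-13 + z)*(445 + z))
(F + H(-668))/(-334474 - 53832) = (74621 + (-5785 + (-668)² + 432*(-668)))/(-334474 - 53832) = (74621 + (-5785 + 446224 - 288576))/(-388306) = (74621 + 151863)*(-1/388306) = 226484*(-1/388306) = -113242/194153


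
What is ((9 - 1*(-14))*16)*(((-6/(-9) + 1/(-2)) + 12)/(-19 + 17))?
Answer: -6716/3 ≈ -2238.7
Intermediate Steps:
((9 - 1*(-14))*16)*(((-6/(-9) + 1/(-2)) + 12)/(-19 + 17)) = ((9 + 14)*16)*(((-6*(-⅑) + 1*(-½)) + 12)/(-2)) = (23*16)*(((⅔ - ½) + 12)*(-½)) = 368*((⅙ + 12)*(-½)) = 368*((73/6)*(-½)) = 368*(-73/12) = -6716/3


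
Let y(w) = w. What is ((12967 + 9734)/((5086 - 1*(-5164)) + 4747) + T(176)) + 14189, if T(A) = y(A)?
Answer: 71818202/4999 ≈ 14367.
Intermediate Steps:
T(A) = A
((12967 + 9734)/((5086 - 1*(-5164)) + 4747) + T(176)) + 14189 = ((12967 + 9734)/((5086 - 1*(-5164)) + 4747) + 176) + 14189 = (22701/((5086 + 5164) + 4747) + 176) + 14189 = (22701/(10250 + 4747) + 176) + 14189 = (22701/14997 + 176) + 14189 = (22701*(1/14997) + 176) + 14189 = (7567/4999 + 176) + 14189 = 887391/4999 + 14189 = 71818202/4999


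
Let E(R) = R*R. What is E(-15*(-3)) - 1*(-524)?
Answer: 2549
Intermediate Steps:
E(R) = R**2
E(-15*(-3)) - 1*(-524) = (-15*(-3))**2 - 1*(-524) = 45**2 + 524 = 2025 + 524 = 2549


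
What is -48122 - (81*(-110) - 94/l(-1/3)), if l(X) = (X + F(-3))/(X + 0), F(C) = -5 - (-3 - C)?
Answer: -313649/8 ≈ -39206.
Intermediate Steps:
F(C) = -2 + C (F(C) = -5 + (3 + C) = -2 + C)
l(X) = (-5 + X)/X (l(X) = (X + (-2 - 3))/(X + 0) = (X - 5)/X = (-5 + X)/X)
-48122 - (81*(-110) - 94/l(-1/3)) = -48122 - (81*(-110) - 94*(-1/(3*(-5 - 1/3)))) = -48122 - (-8910 - 94*(-1/(3*(-5 - 1*1/3)))) = -48122 - (-8910 - 94*(-1/(3*(-5 - 1/3)))) = -48122 - (-8910 - 94/((-3*(-16/3)))) = -48122 - (-8910 - 94/16) = -48122 - (-8910 - 94*1/16) = -48122 - (-8910 - 47/8) = -48122 - 1*(-71327/8) = -48122 + 71327/8 = -313649/8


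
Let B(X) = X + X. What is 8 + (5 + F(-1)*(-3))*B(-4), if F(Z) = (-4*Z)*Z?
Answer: -128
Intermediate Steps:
B(X) = 2*X
F(Z) = -4*Z²
8 + (5 + F(-1)*(-3))*B(-4) = 8 + (5 - 4*(-1)²*(-3))*(2*(-4)) = 8 + (5 - 4*1*(-3))*(-8) = 8 + (5 - 4*(-3))*(-8) = 8 + (5 + 12)*(-8) = 8 + 17*(-8) = 8 - 136 = -128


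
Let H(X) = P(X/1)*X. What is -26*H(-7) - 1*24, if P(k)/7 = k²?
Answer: 62402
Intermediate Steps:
P(k) = 7*k²
H(X) = 7*X³ (H(X) = (7*(X/1)²)*X = (7*(X*1)²)*X = (7*X²)*X = 7*X³)
-26*H(-7) - 1*24 = -182*(-7)³ - 1*24 = -182*(-343) - 24 = -26*(-2401) - 24 = 62426 - 24 = 62402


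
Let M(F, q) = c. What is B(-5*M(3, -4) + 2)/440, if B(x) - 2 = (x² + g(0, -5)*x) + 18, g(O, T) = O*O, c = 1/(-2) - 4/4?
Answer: 441/1760 ≈ 0.25057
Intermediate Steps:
c = -3/2 (c = 1*(-½) - 4*¼ = -½ - 1 = -3/2 ≈ -1.5000)
M(F, q) = -3/2
g(O, T) = O²
B(x) = 20 + x² (B(x) = 2 + ((x² + 0²*x) + 18) = 2 + ((x² + 0*x) + 18) = 2 + ((x² + 0) + 18) = 2 + (x² + 18) = 2 + (18 + x²) = 20 + x²)
B(-5*M(3, -4) + 2)/440 = (20 + (-5*(-3/2) + 2)²)/440 = (20 + (15/2 + 2)²)*(1/440) = (20 + (19/2)²)*(1/440) = (20 + 361/4)*(1/440) = (441/4)*(1/440) = 441/1760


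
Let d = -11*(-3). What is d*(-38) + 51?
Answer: -1203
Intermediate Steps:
d = 33
d*(-38) + 51 = 33*(-38) + 51 = -1254 + 51 = -1203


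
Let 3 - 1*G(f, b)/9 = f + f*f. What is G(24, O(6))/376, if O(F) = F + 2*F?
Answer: -5373/376 ≈ -14.290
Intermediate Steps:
O(F) = 3*F
G(f, b) = 27 - 9*f - 9*f² (G(f, b) = 27 - 9*(f + f*f) = 27 - 9*(f + f²) = 27 + (-9*f - 9*f²) = 27 - 9*f - 9*f²)
G(24, O(6))/376 = (27 - 9*24 - 9*24²)/376 = (27 - 216 - 9*576)*(1/376) = (27 - 216 - 5184)*(1/376) = -5373*1/376 = -5373/376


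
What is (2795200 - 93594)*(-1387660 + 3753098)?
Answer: 6390481493428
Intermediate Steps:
(2795200 - 93594)*(-1387660 + 3753098) = 2701606*2365438 = 6390481493428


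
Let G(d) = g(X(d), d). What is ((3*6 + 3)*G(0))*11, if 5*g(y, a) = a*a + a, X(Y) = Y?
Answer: 0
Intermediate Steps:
g(y, a) = a/5 + a**2/5 (g(y, a) = (a*a + a)/5 = (a**2 + a)/5 = (a + a**2)/5 = a/5 + a**2/5)
G(d) = d*(1 + d)/5
((3*6 + 3)*G(0))*11 = ((3*6 + 3)*((1/5)*0*(1 + 0)))*11 = ((18 + 3)*((1/5)*0*1))*11 = (21*0)*11 = 0*11 = 0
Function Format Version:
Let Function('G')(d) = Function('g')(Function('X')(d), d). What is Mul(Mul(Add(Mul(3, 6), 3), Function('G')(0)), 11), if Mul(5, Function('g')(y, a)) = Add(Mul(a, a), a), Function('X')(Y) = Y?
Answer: 0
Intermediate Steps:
Function('g')(y, a) = Add(Mul(Rational(1, 5), a), Mul(Rational(1, 5), Pow(a, 2))) (Function('g')(y, a) = Mul(Rational(1, 5), Add(Mul(a, a), a)) = Mul(Rational(1, 5), Add(Pow(a, 2), a)) = Mul(Rational(1, 5), Add(a, Pow(a, 2))) = Add(Mul(Rational(1, 5), a), Mul(Rational(1, 5), Pow(a, 2))))
Function('G')(d) = Mul(Rational(1, 5), d, Add(1, d))
Mul(Mul(Add(Mul(3, 6), 3), Function('G')(0)), 11) = Mul(Mul(Add(Mul(3, 6), 3), Mul(Rational(1, 5), 0, Add(1, 0))), 11) = Mul(Mul(Add(18, 3), Mul(Rational(1, 5), 0, 1)), 11) = Mul(Mul(21, 0), 11) = Mul(0, 11) = 0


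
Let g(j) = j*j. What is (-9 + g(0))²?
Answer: 81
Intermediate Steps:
g(j) = j²
(-9 + g(0))² = (-9 + 0²)² = (-9 + 0)² = (-9)² = 81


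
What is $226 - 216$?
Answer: $10$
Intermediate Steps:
$226 - 216 = 10$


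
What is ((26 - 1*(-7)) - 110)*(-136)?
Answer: 10472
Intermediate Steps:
((26 - 1*(-7)) - 110)*(-136) = ((26 + 7) - 110)*(-136) = (33 - 110)*(-136) = -77*(-136) = 10472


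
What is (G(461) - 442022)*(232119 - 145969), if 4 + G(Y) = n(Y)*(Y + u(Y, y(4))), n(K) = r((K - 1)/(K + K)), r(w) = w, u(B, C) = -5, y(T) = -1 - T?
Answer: -17546093481900/461 ≈ -3.8061e+10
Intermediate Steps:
n(K) = (-1 + K)/(2*K) (n(K) = (K - 1)/(K + K) = (-1 + K)/((2*K)) = (-1 + K)*(1/(2*K)) = (-1 + K)/(2*K))
G(Y) = -4 + (-1 + Y)*(-5 + Y)/(2*Y) (G(Y) = -4 + ((-1 + Y)/(2*Y))*(Y - 5) = -4 + ((-1 + Y)/(2*Y))*(-5 + Y) = -4 + (-1 + Y)*(-5 + Y)/(2*Y))
(G(461) - 442022)*(232119 - 145969) = ((-7 + (1/2)*461 + (5/2)/461) - 442022)*(232119 - 145969) = ((-7 + 461/2 + (5/2)*(1/461)) - 442022)*86150 = ((-7 + 461/2 + 5/922) - 442022)*86150 = (103036/461 - 442022)*86150 = -203669106/461*86150 = -17546093481900/461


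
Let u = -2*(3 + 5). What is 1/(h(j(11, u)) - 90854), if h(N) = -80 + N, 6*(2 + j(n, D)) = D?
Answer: -3/272816 ≈ -1.0996e-5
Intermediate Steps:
u = -16 (u = -2*8 = -16)
j(n, D) = -2 + D/6
1/(h(j(11, u)) - 90854) = 1/((-80 + (-2 + (1/6)*(-16))) - 90854) = 1/((-80 + (-2 - 8/3)) - 90854) = 1/((-80 - 14/3) - 90854) = 1/(-254/3 - 90854) = 1/(-272816/3) = -3/272816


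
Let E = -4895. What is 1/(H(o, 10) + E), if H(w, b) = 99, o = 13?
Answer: -1/4796 ≈ -0.00020851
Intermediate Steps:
1/(H(o, 10) + E) = 1/(99 - 4895) = 1/(-4796) = -1/4796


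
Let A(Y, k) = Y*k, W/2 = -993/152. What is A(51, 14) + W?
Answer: 53271/76 ≈ 700.93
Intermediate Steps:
W = -993/76 (W = 2*(-993/152) = -993/76 ≈ -13.066)
A(51, 14) + W = 51*14 - 993/76 = 714 - 993/76 = 53271/76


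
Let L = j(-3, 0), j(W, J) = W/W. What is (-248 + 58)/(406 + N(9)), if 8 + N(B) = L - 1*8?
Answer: -190/391 ≈ -0.48593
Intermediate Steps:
j(W, J) = 1
L = 1
N(B) = -15 (N(B) = -8 + (1 - 1*8) = -8 + (1 - 8) = -8 - 7 = -15)
(-248 + 58)/(406 + N(9)) = (-248 + 58)/(406 - 15) = -190/391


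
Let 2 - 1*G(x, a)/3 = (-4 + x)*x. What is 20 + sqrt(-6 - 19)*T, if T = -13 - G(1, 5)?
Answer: 20 - 140*I ≈ 20.0 - 140.0*I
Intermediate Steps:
G(x, a) = 6 - 3*x*(-4 + x) (G(x, a) = 6 - 3*(-4 + x)*x = 6 - 3*x*(-4 + x))
T = -28 (T = -13 - (6 - 3*1**2 + 12*1) = -13 - (6 - 3*1 + 12) = -13 - (6 - 3 + 12) = -13 - 1*15 = -13 - 15 = -28)
20 + sqrt(-6 - 19)*T = 20 + sqrt(-6 - 19)*(-28) = 20 + sqrt(-25)*(-28) = 20 + (5*I)*(-28) = 20 - 140*I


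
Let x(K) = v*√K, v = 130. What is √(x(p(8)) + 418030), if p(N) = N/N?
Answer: 4*√26135 ≈ 646.65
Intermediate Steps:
p(N) = 1
x(K) = 130*√K
√(x(p(8)) + 418030) = √(130*√1 + 418030) = √(130*1 + 418030) = √(130 + 418030) = √418160 = 4*√26135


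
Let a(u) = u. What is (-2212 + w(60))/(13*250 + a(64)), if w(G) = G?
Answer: -1076/1657 ≈ -0.64937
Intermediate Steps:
(-2212 + w(60))/(13*250 + a(64)) = (-2212 + 60)/(13*250 + 64) = -2152/(3250 + 64) = -2152/3314 = -2152*1/3314 = -1076/1657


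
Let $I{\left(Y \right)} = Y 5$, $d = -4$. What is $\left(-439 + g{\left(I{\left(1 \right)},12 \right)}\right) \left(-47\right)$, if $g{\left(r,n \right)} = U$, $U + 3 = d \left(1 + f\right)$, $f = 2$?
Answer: $21338$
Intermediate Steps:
$I{\left(Y \right)} = 5 Y$
$U = -15$ ($U = -3 - 4 \left(1 + 2\right) = -3 - 12 = -15$)
$g{\left(r,n \right)} = -15$
$\left(-439 + g{\left(I{\left(1 \right)},12 \right)}\right) \left(-47\right) = \left(-439 - 15\right) \left(-47\right) = \left(-454\right) \left(-47\right) = 21338$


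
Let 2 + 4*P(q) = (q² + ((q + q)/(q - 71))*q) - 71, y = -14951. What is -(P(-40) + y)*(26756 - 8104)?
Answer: 30178688861/111 ≈ 2.7188e+8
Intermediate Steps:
P(q) = -73/4 + q²/4 + q²/(2*(-71 + q)) (P(q) = -½ + ((q² + ((q + q)/(q - 71))*q) - 71)/4 = -½ + ((q² + ((2*q)/(-71 + q))*q) - 71)/4 = -½ + ((q² + (2*q/(-71 + q))*q) - 71)/4 = -½ + ((q² + 2*q²/(-71 + q)) - 71)/4 = -½ + (-71 + q² + 2*q²/(-71 + q))/4 = -½ + (-71/4 + q²/4 + q²/(2*(-71 + q))) = -73/4 + q²/4 + q²/(2*(-71 + q)))
-(P(-40) + y)*(26756 - 8104) = -((5183 + (-40)³ - 73*(-40) - 69*(-40)²)/(4*(-71 - 40)) - 14951)*(26756 - 8104) = -((¼)*(5183 - 64000 + 2920 - 69*1600)/(-111) - 14951)*18652 = -((¼)*(-1/111)*(5183 - 64000 + 2920 - 110400) - 14951)*18652 = -((¼)*(-1/111)*(-166297) - 14951)*18652 = -(166297/444 - 14951)*18652 = -(-6471947)*18652/444 = -1*(-30178688861/111) = 30178688861/111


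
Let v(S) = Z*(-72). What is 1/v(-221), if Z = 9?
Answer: -1/648 ≈ -0.0015432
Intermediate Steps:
v(S) = -648 (v(S) = 9*(-72) = -648)
1/v(-221) = 1/(-648) = -1/648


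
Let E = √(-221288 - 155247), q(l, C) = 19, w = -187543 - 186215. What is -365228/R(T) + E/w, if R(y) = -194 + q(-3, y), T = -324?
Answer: 365228/175 - I*√376535/373758 ≈ 2087.0 - 0.0016418*I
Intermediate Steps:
w = -373758
R(y) = -175 (R(y) = -194 + 19 = -175)
E = I*√376535 (E = √(-376535) = I*√376535 ≈ 613.62*I)
-365228/R(T) + E/w = -365228/(-175) + (I*√376535)/(-373758) = -365228*(-1/175) + (I*√376535)*(-1/373758) = 365228/175 - I*√376535/373758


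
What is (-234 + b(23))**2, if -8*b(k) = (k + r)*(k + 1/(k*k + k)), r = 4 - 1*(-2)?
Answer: 1964362024249/19501056 ≈ 1.0073e+5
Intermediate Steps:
r = 6 (r = 4 + 2 = 6)
b(k) = -(6 + k)*(k + 1/(k + k**2))/8 (b(k) = -(k + 6)*(k + 1/(k*k + k))/8 = -(6 + k)*(k + 1/(k**2 + k))/8 = -(6 + k)*(k + 1/(k + k**2))/8)
(-234 + b(23))**2 = (-234 + (1/8)*(-6 - 1*23 - 1*23**4 - 7*23**3 - 6*23**2)/(23*(1 + 23)))**2 = (-234 + (1/8)*(1/23)*(-6 - 23 - 1*279841 - 7*12167 - 6*529)/24)**2 = (-234 + (1/8)*(1/23)*(1/24)*(-6 - 23 - 279841 - 85169 - 3174))**2 = (-234 + (1/8)*(1/23)*(1/24)*(-368213))**2 = (-234 - 368213/4416)**2 = (-1401557/4416)**2 = 1964362024249/19501056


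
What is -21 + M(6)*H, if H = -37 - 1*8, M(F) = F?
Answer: -291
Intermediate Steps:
H = -45 (H = -37 - 8 = -45)
-21 + M(6)*H = -21 + 6*(-45) = -21 - 270 = -291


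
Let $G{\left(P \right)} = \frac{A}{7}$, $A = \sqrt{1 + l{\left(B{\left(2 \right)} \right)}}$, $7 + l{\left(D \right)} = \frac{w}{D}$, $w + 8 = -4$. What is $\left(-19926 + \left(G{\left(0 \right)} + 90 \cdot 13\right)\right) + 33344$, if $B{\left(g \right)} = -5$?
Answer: $14588 + \frac{3 i \sqrt{10}}{35} \approx 14588.0 + 0.27105 i$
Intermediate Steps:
$w = -12$ ($w = -8 - 4 = -12$)
$l{\left(D \right)} = -7 - \frac{12}{D}$
$A = \frac{3 i \sqrt{10}}{5}$ ($A = \sqrt{1 - \left(7 + \frac{12}{-5}\right)} = \sqrt{1 - \frac{23}{5}} = \sqrt{- \frac{18}{5}} = \frac{3 i \sqrt{10}}{5} \approx 1.8974 i$)
$G{\left(P \right)} = \frac{3 i \sqrt{10}}{35}$ ($G{\left(P \right)} = \frac{\frac{3}{5} i \sqrt{10}}{7} = \frac{3 i \sqrt{10}}{5} \cdot \frac{1}{7} = \frac{3 i \sqrt{10}}{35}$)
$\left(-19926 + \left(G{\left(0 \right)} + 90 \cdot 13\right)\right) + 33344 = \left(-19926 + \left(\frac{3 i \sqrt{10}}{35} + 90 \cdot 13\right)\right) + 33344 = \left(-19926 + \left(\frac{3 i \sqrt{10}}{35} + 1170\right)\right) + 33344 = \left(-19926 + \left(1170 + \frac{3 i \sqrt{10}}{35}\right)\right) + 33344 = \left(-18756 + \frac{3 i \sqrt{10}}{35}\right) + 33344 = 14588 + \frac{3 i \sqrt{10}}{35}$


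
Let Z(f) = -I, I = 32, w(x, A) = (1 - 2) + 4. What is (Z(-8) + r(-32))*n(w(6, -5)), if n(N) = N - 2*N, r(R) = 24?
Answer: 24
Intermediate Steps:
w(x, A) = 3 (w(x, A) = -1 + 4 = 3)
Z(f) = -32 (Z(f) = -1*32 = -32)
n(N) = -N
(Z(-8) + r(-32))*n(w(6, -5)) = (-32 + 24)*(-1*3) = -8*(-3) = 24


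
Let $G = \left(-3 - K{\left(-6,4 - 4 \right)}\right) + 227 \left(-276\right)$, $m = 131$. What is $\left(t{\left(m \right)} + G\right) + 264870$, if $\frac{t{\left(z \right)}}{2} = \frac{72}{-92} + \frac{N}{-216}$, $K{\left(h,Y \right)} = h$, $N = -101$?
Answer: $\frac{502315399}{2484} \approx 2.0222 \cdot 10^{5}$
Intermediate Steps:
$t{\left(z \right)} = - \frac{1565}{2484}$ ($t{\left(z \right)} = 2 \left(\frac{72}{-92} - \frac{101}{-216}\right) = 2 \left(72 \left(- \frac{1}{92}\right) - - \frac{101}{216}\right) = 2 \left(- \frac{18}{23} + \frac{101}{216}\right) = 2 \left(- \frac{1565}{4968}\right) = - \frac{1565}{2484}$)
$G = -62649$ ($G = \left(-3 - -6\right) + 227 \left(-276\right) = \left(-3 + 6\right) - 62652 = 3 - 62652 = -62649$)
$\left(t{\left(m \right)} + G\right) + 264870 = \left(- \frac{1565}{2484} - 62649\right) + 264870 = - \frac{155621681}{2484} + 264870 = \frac{502315399}{2484}$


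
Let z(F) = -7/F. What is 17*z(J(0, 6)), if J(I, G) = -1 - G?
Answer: 17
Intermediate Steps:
17*z(J(0, 6)) = 17*(-7/(-1 - 1*6)) = 17*(-7/(-1 - 6)) = 17*(-7/(-7)) = 17*(-7*(-⅐)) = 17*1 = 17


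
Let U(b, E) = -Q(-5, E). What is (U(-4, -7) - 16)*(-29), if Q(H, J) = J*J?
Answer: 1885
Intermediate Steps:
Q(H, J) = J**2
U(b, E) = -E**2
(U(-4, -7) - 16)*(-29) = (-1*(-7)**2 - 16)*(-29) = (-1*49 - 16)*(-29) = (-49 - 16)*(-29) = -65*(-29) = 1885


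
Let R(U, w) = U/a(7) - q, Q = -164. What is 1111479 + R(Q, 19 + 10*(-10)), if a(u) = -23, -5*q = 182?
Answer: 127825091/115 ≈ 1.1115e+6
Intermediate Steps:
q = -182/5 (q = -⅕*182 = -182/5 ≈ -36.400)
R(U, w) = 182/5 - U/23 (R(U, w) = U/(-23) - 1*(-182/5) = U*(-1/23) + 182/5 = -U/23 + 182/5 = 182/5 - U/23)
1111479 + R(Q, 19 + 10*(-10)) = 1111479 + (182/5 - 1/23*(-164)) = 1111479 + (182/5 + 164/23) = 1111479 + 5006/115 = 127825091/115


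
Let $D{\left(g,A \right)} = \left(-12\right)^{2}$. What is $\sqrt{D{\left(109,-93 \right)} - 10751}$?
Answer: $i \sqrt{10607} \approx 102.99 i$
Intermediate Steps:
$D{\left(g,A \right)} = 144$
$\sqrt{D{\left(109,-93 \right)} - 10751} = \sqrt{144 - 10751} = \sqrt{-10607} = i \sqrt{10607}$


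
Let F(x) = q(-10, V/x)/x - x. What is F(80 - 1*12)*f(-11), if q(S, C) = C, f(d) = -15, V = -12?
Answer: 1179165/1156 ≈ 1020.0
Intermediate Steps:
F(x) = -x - 12/x² (F(x) = (-12/x)/x - x = -12/x² - x = -x - 12/x²)
F(80 - 1*12)*f(-11) = (-(80 - 1*12) - 12/(80 - 1*12)²)*(-15) = (-(80 - 12) - 12/(80 - 12)²)*(-15) = (-1*68 - 12/68²)*(-15) = (-68 - 12*1/4624)*(-15) = (-68 - 3/1156)*(-15) = -78611/1156*(-15) = 1179165/1156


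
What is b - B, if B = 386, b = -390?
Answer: -776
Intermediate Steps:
b - B = -390 - 1*386 = -390 - 386 = -776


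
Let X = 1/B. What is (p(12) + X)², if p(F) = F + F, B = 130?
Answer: 9740641/16900 ≈ 576.37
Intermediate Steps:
p(F) = 2*F
X = 1/130 ≈ 0.0076923
(p(12) + X)² = (2*12 + 1/130)² = (24 + 1/130)² = (3121/130)² = 9740641/16900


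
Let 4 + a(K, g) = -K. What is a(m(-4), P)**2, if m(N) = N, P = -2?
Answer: 0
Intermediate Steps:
a(K, g) = -4 - K
a(m(-4), P)**2 = (-4 - 1*(-4))**2 = (-4 + 4)**2 = 0**2 = 0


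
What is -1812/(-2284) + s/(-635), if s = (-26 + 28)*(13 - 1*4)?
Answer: 277377/362585 ≈ 0.76500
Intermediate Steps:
s = 18 (s = 2*(13 - 4) = 2*9 = 18)
-1812/(-2284) + s/(-635) = -1812/(-2284) + 18/(-635) = -1812*(-1/2284) + 18*(-1/635) = 453/571 - 18/635 = 277377/362585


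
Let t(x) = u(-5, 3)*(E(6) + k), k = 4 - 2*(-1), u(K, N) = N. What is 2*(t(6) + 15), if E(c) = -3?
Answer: 48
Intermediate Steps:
k = 6 (k = 4 + 2 = 6)
t(x) = 9 (t(x) = 3*(-3 + 6) = 3*3 = 9)
2*(t(6) + 15) = 2*(9 + 15) = 2*24 = 48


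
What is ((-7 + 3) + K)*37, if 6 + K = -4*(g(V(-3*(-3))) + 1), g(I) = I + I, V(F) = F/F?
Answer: -814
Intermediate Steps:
V(F) = 1
g(I) = 2*I
K = -18 (K = -6 - 4*(2*1 + 1) = -6 - 4*(2 + 1) = -6 - 4*3 = -6 - 12 = -18)
((-7 + 3) + K)*37 = ((-7 + 3) - 18)*37 = (-4 - 18)*37 = -22*37 = -814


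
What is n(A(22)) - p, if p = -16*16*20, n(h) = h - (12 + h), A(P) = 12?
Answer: 5108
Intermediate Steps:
n(h) = -12 (n(h) = h + (-12 - h) = -12)
p = -5120 (p = -256*20 = -5120)
n(A(22)) - p = -12 - 1*(-5120) = -12 + 5120 = 5108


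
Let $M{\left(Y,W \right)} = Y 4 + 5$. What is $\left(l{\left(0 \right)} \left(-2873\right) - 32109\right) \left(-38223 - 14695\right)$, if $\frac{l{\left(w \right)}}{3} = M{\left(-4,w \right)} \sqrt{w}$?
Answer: $1699144062$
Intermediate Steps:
$M{\left(Y,W \right)} = 5 + 4 Y$ ($M{\left(Y,W \right)} = 4 Y + 5 = 5 + 4 Y$)
$l{\left(w \right)} = - 33 \sqrt{w}$ ($l{\left(w \right)} = 3 \left(5 + 4 \left(-4\right)\right) \sqrt{w} = 3 \left(5 - 16\right) \sqrt{w} = 3 \left(- 11 \sqrt{w}\right) = - 33 \sqrt{w}$)
$\left(l{\left(0 \right)} \left(-2873\right) - 32109\right) \left(-38223 - 14695\right) = \left(- 33 \sqrt{0} \left(-2873\right) - 32109\right) \left(-38223 - 14695\right) = \left(\left(-33\right) 0 \left(-2873\right) - 32109\right) \left(-52918\right) = \left(0 \left(-2873\right) - 32109\right) \left(-52918\right) = \left(0 - 32109\right) \left(-52918\right) = \left(-32109\right) \left(-52918\right) = 1699144062$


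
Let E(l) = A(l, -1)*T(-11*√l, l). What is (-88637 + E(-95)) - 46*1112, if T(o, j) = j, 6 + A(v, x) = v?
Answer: -130194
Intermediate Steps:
A(v, x) = -6 + v
E(l) = l*(-6 + l) (E(l) = (-6 + l)*l = l*(-6 + l))
(-88637 + E(-95)) - 46*1112 = (-88637 - 95*(-6 - 95)) - 46*1112 = (-88637 - 95*(-101)) - 51152 = (-88637 + 9595) - 51152 = -79042 - 51152 = -130194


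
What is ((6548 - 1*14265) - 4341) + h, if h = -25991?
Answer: -38049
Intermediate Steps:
((6548 - 1*14265) - 4341) + h = ((6548 - 1*14265) - 4341) - 25991 = ((6548 - 14265) - 4341) - 25991 = (-7717 - 4341) - 25991 = -12058 - 25991 = -38049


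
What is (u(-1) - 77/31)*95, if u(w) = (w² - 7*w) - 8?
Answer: -7315/31 ≈ -235.97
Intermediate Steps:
u(w) = -8 + w² - 7*w
(u(-1) - 77/31)*95 = ((-8 + (-1)² - 7*(-1)) - 77/31)*95 = ((-8 + 1 + 7) - 77*1/31)*95 = (0 - 77/31)*95 = -77/31*95 = -7315/31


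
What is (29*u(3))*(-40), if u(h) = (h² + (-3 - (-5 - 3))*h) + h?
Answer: -31320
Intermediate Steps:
u(h) = h² + 6*h (u(h) = (h² + (-3 - 1*(-8))*h) + h = (h² + (-3 + 8)*h) + h = (h² + 5*h) + h = h² + 6*h)
(29*u(3))*(-40) = (29*(3*(6 + 3)))*(-40) = (29*(3*9))*(-40) = (29*27)*(-40) = 783*(-40) = -31320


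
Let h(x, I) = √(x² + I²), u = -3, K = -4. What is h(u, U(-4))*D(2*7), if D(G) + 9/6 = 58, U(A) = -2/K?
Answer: 113*√37/4 ≈ 171.84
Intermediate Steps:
U(A) = ½ (U(A) = -2/(-4) = -2*(-¼) = ½)
D(G) = 113/2 (D(G) = -3/2 + 58 = 113/2)
h(x, I) = √(I² + x²)
h(u, U(-4))*D(2*7) = √((½)² + (-3)²)*(113/2) = √(¼ + 9)*(113/2) = √(37/4)*(113/2) = (√37/2)*(113/2) = 113*√37/4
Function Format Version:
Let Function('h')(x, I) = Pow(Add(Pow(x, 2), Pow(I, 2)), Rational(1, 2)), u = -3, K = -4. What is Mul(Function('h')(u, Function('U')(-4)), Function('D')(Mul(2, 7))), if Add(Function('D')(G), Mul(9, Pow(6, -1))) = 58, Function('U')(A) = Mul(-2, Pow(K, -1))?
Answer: Mul(Rational(113, 4), Pow(37, Rational(1, 2))) ≈ 171.84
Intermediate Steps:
Function('U')(A) = Rational(1, 2) (Function('U')(A) = Mul(-2, Pow(-4, -1)) = Mul(-2, Rational(-1, 4)) = Rational(1, 2))
Function('D')(G) = Rational(113, 2) (Function('D')(G) = Add(Rational(-3, 2), 58) = Rational(113, 2))
Function('h')(x, I) = Pow(Add(Pow(I, 2), Pow(x, 2)), Rational(1, 2))
Mul(Function('h')(u, Function('U')(-4)), Function('D')(Mul(2, 7))) = Mul(Pow(Add(Pow(Rational(1, 2), 2), Pow(-3, 2)), Rational(1, 2)), Rational(113, 2)) = Mul(Pow(Add(Rational(1, 4), 9), Rational(1, 2)), Rational(113, 2)) = Mul(Pow(Rational(37, 4), Rational(1, 2)), Rational(113, 2)) = Mul(Mul(Rational(1, 2), Pow(37, Rational(1, 2))), Rational(113, 2)) = Mul(Rational(113, 4), Pow(37, Rational(1, 2)))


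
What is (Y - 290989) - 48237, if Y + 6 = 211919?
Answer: -127313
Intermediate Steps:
Y = 211913 (Y = -6 + 211919 = 211913)
(Y - 290989) - 48237 = (211913 - 290989) - 48237 = -79076 - 48237 = -127313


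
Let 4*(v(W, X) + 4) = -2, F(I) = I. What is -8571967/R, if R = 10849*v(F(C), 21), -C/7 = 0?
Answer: 17143934/97641 ≈ 175.58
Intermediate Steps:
C = 0 (C = -7*0 = 0)
v(W, X) = -9/2 (v(W, X) = -4 + (1/4)*(-2) = -4 - 1/2 = -9/2)
R = -97641/2 (R = 10849*(-9/2) = -97641/2 ≈ -48821.)
-8571967/R = -8571967/(-97641/2) = -8571967*(-2/97641) = 17143934/97641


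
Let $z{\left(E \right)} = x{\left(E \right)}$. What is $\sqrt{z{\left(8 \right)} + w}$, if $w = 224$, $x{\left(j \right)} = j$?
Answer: $2 \sqrt{58} \approx 15.232$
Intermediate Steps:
$z{\left(E \right)} = E$
$\sqrt{z{\left(8 \right)} + w} = \sqrt{8 + 224} = \sqrt{232} = 2 \sqrt{58}$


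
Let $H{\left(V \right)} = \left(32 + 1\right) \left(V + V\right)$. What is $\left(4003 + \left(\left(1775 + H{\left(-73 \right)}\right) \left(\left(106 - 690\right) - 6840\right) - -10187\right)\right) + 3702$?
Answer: $22609124$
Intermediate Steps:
$H{\left(V \right)} = 66 V$ ($H{\left(V \right)} = 33 \cdot 2 V = 66 V$)
$\left(4003 + \left(\left(1775 + H{\left(-73 \right)}\right) \left(\left(106 - 690\right) - 6840\right) - -10187\right)\right) + 3702 = \left(4003 - \left(-10187 - \left(1775 + 66 \left(-73\right)\right) \left(\left(106 - 690\right) - 6840\right)\right)\right) + 3702 = \left(4003 + \left(\left(1775 - 4818\right) \left(-584 - 6840\right) + 10187\right)\right) + 3702 = \left(4003 + \left(\left(-3043\right) \left(-7424\right) + 10187\right)\right) + 3702 = \left(4003 + \left(22591232 + 10187\right)\right) + 3702 = \left(4003 + 22601419\right) + 3702 = 22605422 + 3702 = 22609124$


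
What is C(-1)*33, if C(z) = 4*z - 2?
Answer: -198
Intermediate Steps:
C(z) = -2 + 4*z
C(-1)*33 = (-2 + 4*(-1))*33 = (-2 - 4)*33 = -6*33 = -198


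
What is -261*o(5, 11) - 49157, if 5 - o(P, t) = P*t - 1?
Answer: -36368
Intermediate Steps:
o(P, t) = 6 - P*t (o(P, t) = 5 - (P*t - 1) = 5 - (-1 + P*t) = 5 + (1 - P*t) = 6 - P*t)
-261*o(5, 11) - 49157 = -261*(6 - 1*5*11) - 49157 = -261*(6 - 55) - 49157 = -261*(-49) - 49157 = 12789 - 49157 = -36368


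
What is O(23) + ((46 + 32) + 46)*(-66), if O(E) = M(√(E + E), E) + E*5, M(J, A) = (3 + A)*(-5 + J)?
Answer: -8199 + 26*√46 ≈ -8022.7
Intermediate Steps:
M(J, A) = (-5 + J)*(3 + A)
O(E) = -15 + √2*E^(3/2) + 3*√2*√E (O(E) = (-15 - 5*E + 3*√(E + E) + E*√(E + E)) + E*5 = (-15 - 5*E + 3*√(2*E) + E*√(2*E)) + 5*E = (-15 - 5*E + 3*(√2*√E) + E*(√2*√E)) + 5*E = (-15 - 5*E + 3*√2*√E + √2*E^(3/2)) + 5*E = (-15 - 5*E + √2*E^(3/2) + 3*√2*√E) + 5*E = -15 + √2*E^(3/2) + 3*√2*√E)
O(23) + ((46 + 32) + 46)*(-66) = (-15 + √2*23^(3/2) + 3*√2*√23) + ((46 + 32) + 46)*(-66) = (-15 + √2*(23*√23) + 3*√46) + (78 + 46)*(-66) = (-15 + 23*√46 + 3*√46) + 124*(-66) = (-15 + 26*√46) - 8184 = -8199 + 26*√46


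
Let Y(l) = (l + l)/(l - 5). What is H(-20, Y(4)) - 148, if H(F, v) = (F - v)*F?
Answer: 92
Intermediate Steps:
Y(l) = 2*l/(-5 + l) (Y(l) = (2*l)/(-5 + l) = 2*l/(-5 + l))
H(F, v) = F*(F - v)
H(-20, Y(4)) - 148 = -20*(-20 - 2*4/(-5 + 4)) - 148 = -20*(-20 - 2*4/(-1)) - 148 = -20*(-20 - 2*4*(-1)) - 148 = -20*(-20 - 1*(-8)) - 148 = -20*(-20 + 8) - 148 = -20*(-12) - 148 = 240 - 148 = 92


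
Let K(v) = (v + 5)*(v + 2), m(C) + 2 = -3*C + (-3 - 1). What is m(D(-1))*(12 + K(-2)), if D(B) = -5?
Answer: 108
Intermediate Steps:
m(C) = -6 - 3*C (m(C) = -2 + (-3*C + (-3 - 1)) = -2 + (-3*C - 4) = -2 + (-4 - 3*C) = -6 - 3*C)
K(v) = (2 + v)*(5 + v) (K(v) = (5 + v)*(2 + v) = (2 + v)*(5 + v))
m(D(-1))*(12 + K(-2)) = (-6 - 3*(-5))*(12 + (10 + (-2)² + 7*(-2))) = (-6 + 15)*(12 + (10 + 4 - 14)) = 9*(12 + 0) = 9*12 = 108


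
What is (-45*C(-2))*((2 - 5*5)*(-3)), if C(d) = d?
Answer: 6210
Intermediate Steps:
(-45*C(-2))*((2 - 5*5)*(-3)) = (-45*(-2))*((2 - 5*5)*(-3)) = 90*((2 - 25)*(-3)) = 90*(-23*(-3)) = 90*69 = 6210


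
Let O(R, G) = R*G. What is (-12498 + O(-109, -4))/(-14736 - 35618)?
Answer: 6031/25177 ≈ 0.23954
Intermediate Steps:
O(R, G) = G*R
(-12498 + O(-109, -4))/(-14736 - 35618) = (-12498 - 4*(-109))/(-14736 - 35618) = (-12498 + 436)/(-50354) = -12062*(-1/50354) = 6031/25177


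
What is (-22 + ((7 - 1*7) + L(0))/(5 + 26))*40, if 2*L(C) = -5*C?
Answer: -880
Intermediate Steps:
L(C) = -5*C/2 (L(C) = (-5*C)/2 = -5*C/2)
(-22 + ((7 - 1*7) + L(0))/(5 + 26))*40 = (-22 + ((7 - 1*7) - 5/2*0)/(5 + 26))*40 = (-22 + ((7 - 7) + 0)/31)*40 = (-22 + (0 + 0)*(1/31))*40 = (-22 + 0*(1/31))*40 = (-22 + 0)*40 = -22*40 = -880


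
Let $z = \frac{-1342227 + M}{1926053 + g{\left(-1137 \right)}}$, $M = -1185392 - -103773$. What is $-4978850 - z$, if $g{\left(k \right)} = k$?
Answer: $- \frac{4791932801377}{962458} \approx -4.9788 \cdot 10^{6}$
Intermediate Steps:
$M = -1081619$ ($M = -1185392 + 103773 = -1081619$)
$z = - \frac{1211923}{962458}$ ($z = \frac{-1342227 - 1081619}{1926053 - 1137} = - \frac{2423846}{1924916} = \left(-2423846\right) \frac{1}{1924916} = - \frac{1211923}{962458} \approx -1.2592$)
$-4978850 - z = -4978850 - - \frac{1211923}{962458} = -4978850 + \frac{1211923}{962458} = - \frac{4791932801377}{962458}$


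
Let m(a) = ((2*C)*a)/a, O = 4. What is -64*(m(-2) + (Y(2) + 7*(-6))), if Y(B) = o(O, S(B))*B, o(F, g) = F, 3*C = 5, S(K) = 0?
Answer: 5888/3 ≈ 1962.7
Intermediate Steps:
C = 5/3 (C = (⅓)*5 = 5/3 ≈ 1.6667)
Y(B) = 4*B
m(a) = 10/3 (m(a) = ((2*(5/3))*a)/a = (10*a/3)/a = 10/3)
-64*(m(-2) + (Y(2) + 7*(-6))) = -64*(10/3 + (4*2 + 7*(-6))) = -64*(10/3 + (8 - 42)) = -64*(10/3 - 34) = -64*(-92/3) = 5888/3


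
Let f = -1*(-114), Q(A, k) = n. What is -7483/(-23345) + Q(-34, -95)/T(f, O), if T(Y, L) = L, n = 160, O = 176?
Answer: 45109/36685 ≈ 1.2296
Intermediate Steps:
Q(A, k) = 160
f = 114
-7483/(-23345) + Q(-34, -95)/T(f, O) = -7483/(-23345) + 160/176 = -7483*(-1/23345) + 160*(1/176) = 1069/3335 + 10/11 = 45109/36685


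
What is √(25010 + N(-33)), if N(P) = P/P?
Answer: 3*√2779 ≈ 158.15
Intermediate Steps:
N(P) = 1
√(25010 + N(-33)) = √(25010 + 1) = √25011 = 3*√2779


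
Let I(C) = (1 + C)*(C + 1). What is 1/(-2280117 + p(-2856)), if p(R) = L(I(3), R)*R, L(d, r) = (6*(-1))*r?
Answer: -1/51220533 ≈ -1.9523e-8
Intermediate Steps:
I(C) = (1 + C)² (I(C) = (1 + C)*(1 + C) = (1 + C)²)
L(d, r) = -6*r
p(R) = -6*R² (p(R) = (-6*R)*R = -6*R²)
1/(-2280117 + p(-2856)) = 1/(-2280117 - 6*(-2856)²) = 1/(-2280117 - 6*8156736) = 1/(-2280117 - 48940416) = 1/(-51220533) = -1/51220533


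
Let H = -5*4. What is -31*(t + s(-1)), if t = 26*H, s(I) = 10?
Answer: 15810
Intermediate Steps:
H = -20
t = -520 (t = 26*(-20) = -520)
-31*(t + s(-1)) = -31*(-520 + 10) = -31*(-510) = 15810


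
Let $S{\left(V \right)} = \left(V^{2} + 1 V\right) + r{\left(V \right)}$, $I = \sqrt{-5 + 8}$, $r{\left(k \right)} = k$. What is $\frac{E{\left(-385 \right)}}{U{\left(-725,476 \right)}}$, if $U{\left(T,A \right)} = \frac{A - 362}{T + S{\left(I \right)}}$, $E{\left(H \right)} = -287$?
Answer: $\frac{5453}{3} - \frac{287 \sqrt{3}}{57} \approx 1808.9$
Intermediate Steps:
$I = \sqrt{3} \approx 1.732$
$S{\left(V \right)} = V^{2} + 2 V$ ($S{\left(V \right)} = \left(V^{2} + 1 V\right) + V = \left(V^{2} + V\right) + V = \left(V + V^{2}\right) + V = V^{2} + 2 V$)
$U{\left(T,A \right)} = \frac{-362 + A}{T + \sqrt{3} \left(2 + \sqrt{3}\right)}$ ($U{\left(T,A \right)} = \frac{A - 362}{T + \sqrt{3} \left(2 + \sqrt{3}\right)} = \frac{-362 + A}{T + \sqrt{3} \left(2 + \sqrt{3}\right)}$)
$\frac{E{\left(-385 \right)}}{U{\left(-725,476 \right)}} = - \frac{287}{\frac{1}{3 - 725 + 2 \sqrt{3}} \left(-362 + 476\right)} = - \frac{287}{\frac{1}{-722 + 2 \sqrt{3}} \cdot 114} = - \frac{287}{114 \frac{1}{-722 + 2 \sqrt{3}}} = - 287 \left(- \frac{19}{3} + \frac{\sqrt{3}}{57}\right) = \frac{5453}{3} - \frac{287 \sqrt{3}}{57}$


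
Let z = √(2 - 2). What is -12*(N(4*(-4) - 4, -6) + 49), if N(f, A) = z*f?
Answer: -588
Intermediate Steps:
z = 0 (z = √0 = 0)
N(f, A) = 0 (N(f, A) = 0*f = 0)
-12*(N(4*(-4) - 4, -6) + 49) = -12*(0 + 49) = -12*49 = -588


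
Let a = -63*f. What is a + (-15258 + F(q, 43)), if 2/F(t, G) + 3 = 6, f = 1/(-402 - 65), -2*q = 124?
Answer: -21375335/1401 ≈ -15257.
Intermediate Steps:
q = -62 (q = -½*124 = -62)
f = -1/467 (f = 1/(-467) = -1/467 ≈ -0.0021413)
F(t, G) = ⅔ (F(t, G) = 2/(-3 + 6) = 2/3 = 2*(⅓) = ⅔)
a = 63/467 (a = -63*(-1/467) = 63/467 ≈ 0.13490)
a + (-15258 + F(q, 43)) = 63/467 + (-15258 + ⅔) = 63/467 - 45772/3 = -21375335/1401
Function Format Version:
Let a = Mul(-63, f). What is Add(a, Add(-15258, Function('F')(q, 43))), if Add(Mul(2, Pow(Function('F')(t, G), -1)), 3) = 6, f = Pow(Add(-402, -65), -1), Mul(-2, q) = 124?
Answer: Rational(-21375335, 1401) ≈ -15257.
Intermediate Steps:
q = -62 (q = Mul(Rational(-1, 2), 124) = -62)
f = Rational(-1, 467) (f = Pow(-467, -1) = Rational(-1, 467) ≈ -0.0021413)
Function('F')(t, G) = Rational(2, 3) (Function('F')(t, G) = Mul(2, Pow(Add(-3, 6), -1)) = Mul(2, Pow(3, -1)) = Mul(2, Rational(1, 3)) = Rational(2, 3))
a = Rational(63, 467) (a = Mul(-63, Rational(-1, 467)) = Rational(63, 467) ≈ 0.13490)
Add(a, Add(-15258, Function('F')(q, 43))) = Add(Rational(63, 467), Add(-15258, Rational(2, 3))) = Add(Rational(63, 467), Rational(-45772, 3)) = Rational(-21375335, 1401)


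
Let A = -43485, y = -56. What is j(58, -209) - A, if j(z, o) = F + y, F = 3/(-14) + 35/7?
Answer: 608073/14 ≈ 43434.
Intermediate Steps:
F = 67/14 (F = 3*(-1/14) + 35*(⅐) = -3/14 + 5 = 67/14 ≈ 4.7857)
j(z, o) = -717/14 (j(z, o) = 67/14 - 56 = -717/14)
j(58, -209) - A = -717/14 - 1*(-43485) = -717/14 + 43485 = 608073/14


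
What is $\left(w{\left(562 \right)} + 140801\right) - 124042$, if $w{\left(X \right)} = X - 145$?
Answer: $17176$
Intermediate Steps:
$w{\left(X \right)} = -145 + X$ ($w{\left(X \right)} = X - 145 = -145 + X$)
$\left(w{\left(562 \right)} + 140801\right) - 124042 = \left(\left(-145 + 562\right) + 140801\right) - 124042 = \left(417 + 140801\right) - 124042 = 141218 - 124042 = 17176$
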